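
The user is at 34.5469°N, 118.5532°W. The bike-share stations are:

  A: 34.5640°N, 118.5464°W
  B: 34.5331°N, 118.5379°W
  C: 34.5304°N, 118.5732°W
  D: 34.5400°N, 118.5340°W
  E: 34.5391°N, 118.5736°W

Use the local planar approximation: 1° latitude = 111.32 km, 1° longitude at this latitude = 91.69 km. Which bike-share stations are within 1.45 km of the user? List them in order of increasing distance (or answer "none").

Distances from 34.5469°N, 118.5532°W:
A: √((0.0171·111.32)² + (0.0068·91.69)²) = √(3.623586 + 0.388742) = 2.0031 km
B: √((-0.0138·111.32)² + (0.0153·91.69)²) = √(2.359960 + 1.968008) = 2.0804 km
C: √((-0.0165·111.32)² + (-0.0200·91.69)²) = √(3.373761 + 3.362822) = 2.5955 km
D: √((-0.0069·111.32)² + (0.0192·91.69)²) = √(0.589990 + 3.099177) = 1.9207 km
E: √((-0.0078·111.32)² + (-0.0204·91.69)²) = √(0.753938 + 3.498680) = 2.0622 km
Threshold 1.45 km: none within range.

none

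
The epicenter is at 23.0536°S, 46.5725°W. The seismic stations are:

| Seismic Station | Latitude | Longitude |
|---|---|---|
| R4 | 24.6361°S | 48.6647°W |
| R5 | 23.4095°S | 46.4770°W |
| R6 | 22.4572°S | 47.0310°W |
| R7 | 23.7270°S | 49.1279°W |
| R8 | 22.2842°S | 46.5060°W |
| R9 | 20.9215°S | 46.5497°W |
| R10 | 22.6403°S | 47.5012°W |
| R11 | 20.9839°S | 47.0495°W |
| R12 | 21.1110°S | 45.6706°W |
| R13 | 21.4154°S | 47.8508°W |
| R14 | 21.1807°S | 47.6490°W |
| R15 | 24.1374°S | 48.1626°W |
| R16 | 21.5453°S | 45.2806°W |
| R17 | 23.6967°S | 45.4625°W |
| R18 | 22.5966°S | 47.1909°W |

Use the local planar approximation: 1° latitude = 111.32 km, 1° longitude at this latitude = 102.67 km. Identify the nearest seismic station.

Distances from 23.0536°S, 46.5725°W:
R4: √((-1.5825·111.32)² + (-2.0922·102.67)²) = √(31033.719663 + 46141.692389) = 277.8046 km
R5: √((-0.3559·111.32)² + (0.0955·102.67)²) = √(1569.648363 + 96.137731) = 40.8140 km
R6: √((0.5964·111.32)² + (-0.4585·102.67)²) = √(4407.797811 + 2215.979835) = 81.3866 km
R7: √((-0.6734·111.32)² + (-2.5554·102.67)²) = √(5619.434577 + 68834.300741) = 272.8621 km
R8: √((0.7694·111.32)² + (0.0665·102.67)²) = √(7335.855351 + 46.615507) = 85.9213 km
R9: √((2.1321·111.32)² + (0.0228·102.67)²) = √(56332.825610 + 5.479700) = 237.3569 km
R10: √((0.4133·111.32)² + (-0.9287·102.67)²) = √(2116.787225 + 9091.551750) = 105.8694 km
R11: √((2.0697·111.32)² + (-0.4770·102.67)²) = √(53083.701044 + 2398.412517) = 235.5464 km
R12: √((1.9426·111.32)² + (0.9019·102.67)²) = √(46764.162840 + 8574.403123) = 235.2415 km
R13: √((1.6382·111.32)² + (-1.2783·102.67)²) = √(33256.783141 + 17224.741061) = 224.6809 km
R14: √((1.8729·111.32)² + (-1.0765·102.67)²) = √(43468.592153 + 12215.610943) = 235.9750 km
R15: √((-1.0838·111.32)² + (-1.5901·102.67)²) = √(14556.088543 + 26652.380156) = 202.9987 km
R16: √((1.5083·111.32)² + (1.2919·102.67)²) = √(28191.738440 + 17593.203270) = 213.9742 km
R17: √((-0.6431·111.32)² + (1.1100·102.67)²) = √(5125.112637 + 12987.724918) = 134.5839 km
R18: √((0.4570·111.32)² + (-0.6184·102.67)²) = √(2588.086548 + 4031.123335) = 81.3585 km
Minimum: R5 at 40.8140 km.

R5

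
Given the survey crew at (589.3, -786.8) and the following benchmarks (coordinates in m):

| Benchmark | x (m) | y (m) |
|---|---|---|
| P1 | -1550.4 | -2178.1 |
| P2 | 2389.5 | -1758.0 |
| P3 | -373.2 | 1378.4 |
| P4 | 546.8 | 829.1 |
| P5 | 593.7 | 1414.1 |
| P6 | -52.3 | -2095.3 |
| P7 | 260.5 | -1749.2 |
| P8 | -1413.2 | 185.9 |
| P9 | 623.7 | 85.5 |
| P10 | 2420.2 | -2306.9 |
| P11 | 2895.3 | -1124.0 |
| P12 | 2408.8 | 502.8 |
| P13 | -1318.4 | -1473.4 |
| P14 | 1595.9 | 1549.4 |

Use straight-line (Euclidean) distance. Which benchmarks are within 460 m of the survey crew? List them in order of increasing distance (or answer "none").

none

Distances from (589.3, -786.8):
P1: √((-2139.7)² + (-1391.3)²) = √(4578316.090 + 1935715.690) = 2552.3 m
P2: √((1800.2)² + (-971.2)²) = √(3240720.040 + 943229.440) = 2045.5 m
P3: √((-962.5)² + (2165.2)²) = √(926406.250 + 4688091.040) = 2369.5 m
P4: √((-42.5)² + (1615.9)²) = √(1806.250 + 2611132.810) = 1616.5 m
P5: √((4.4)² + (2200.9)²) = √(19.360 + 4843960.810) = 2200.9 m
P6: √((-641.6)² + (-1308.5)²) = √(411650.560 + 1712172.250) = 1457.3 m
P7: √((-328.8)² + (-962.4)²) = √(108109.440 + 926213.760) = 1017.0 m
P8: √((-2002.5)² + (972.7)²) = √(4010006.250 + 946145.290) = 2226.2 m
P9: √((34.4)² + (872.3)²) = √(1183.360 + 760907.290) = 873.0 m
P10: √((1830.9)² + (-1520.1)²) = √(3352194.810 + 2310704.010) = 2379.7 m
P11: √((2306.0)² + (-337.2)²) = √(5317636.000 + 113703.840) = 2330.5 m
P12: √((1819.5)² + (1289.6)²) = √(3310580.250 + 1663068.160) = 2230.2 m
P13: √((-1907.7)² + (-686.6)²) = √(3639319.290 + 471419.560) = 2027.5 m
P14: √((1006.6)² + (2336.2)²) = √(1013243.560 + 5457830.440) = 2543.8 m
Threshold 460 m: none within range.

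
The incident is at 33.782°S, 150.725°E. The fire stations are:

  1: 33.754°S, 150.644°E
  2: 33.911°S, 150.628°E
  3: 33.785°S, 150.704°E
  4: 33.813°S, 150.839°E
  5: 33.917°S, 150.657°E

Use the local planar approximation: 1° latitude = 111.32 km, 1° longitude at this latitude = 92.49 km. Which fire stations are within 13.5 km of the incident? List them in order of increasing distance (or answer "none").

Distances from 33.782°S, 150.725°E:
1: 8.114 km
2: 16.932 km
3: 1.971 km
4: 11.094 km
5: 16.291 km
Threshold 13.5 km: 3 (1.971 km), 1 (8.114 km), 4 (11.094 km) are within range.

3, 1, 4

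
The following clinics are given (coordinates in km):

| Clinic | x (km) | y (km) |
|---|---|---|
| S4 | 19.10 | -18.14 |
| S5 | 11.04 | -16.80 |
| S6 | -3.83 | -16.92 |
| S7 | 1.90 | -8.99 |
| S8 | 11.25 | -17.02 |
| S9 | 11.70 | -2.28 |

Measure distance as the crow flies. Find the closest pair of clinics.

Pairwise distances:
S5–S8: 0.30 km
S4–S8: 7.93 km
S4–S5: 8.17 km
S6–S7: 9.78 km
S7–S9: 11.88 km
S5–S7: 12.02 km
S7–S8: 12.32 km
S5–S9: 14.53 km
S8–S9: 14.75 km
S5–S6: 14.87 km
S6–S8: 15.08 km
S4–S9: 17.50 km
S4–S7: 19.48 km
S6–S9: 21.34 km
S4–S6: 22.96 km
Closest pair: S5–S8 at 0.30 km.

S5 and S8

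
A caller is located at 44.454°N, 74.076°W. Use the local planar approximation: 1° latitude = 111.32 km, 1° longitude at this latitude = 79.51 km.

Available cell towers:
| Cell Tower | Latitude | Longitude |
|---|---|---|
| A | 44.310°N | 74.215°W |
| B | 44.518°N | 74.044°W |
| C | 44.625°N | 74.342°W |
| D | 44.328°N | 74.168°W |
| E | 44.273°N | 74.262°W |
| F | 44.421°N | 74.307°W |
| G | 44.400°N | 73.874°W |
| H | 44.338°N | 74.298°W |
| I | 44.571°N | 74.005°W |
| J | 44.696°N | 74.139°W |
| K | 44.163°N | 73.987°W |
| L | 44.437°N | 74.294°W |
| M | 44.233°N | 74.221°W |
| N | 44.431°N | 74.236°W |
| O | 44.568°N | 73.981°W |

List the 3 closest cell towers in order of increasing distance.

B, N, I

Distances from 44.454°N, 74.076°W:
A: √((-0.144·111.32)² + (-0.139·79.51)²) = √(256.96346 + 122.14427) = 19.471 km
B: √((0.064·111.32)² + (0.032·79.51)²) = √(50.75822 + 6.47356) = 7.565 km
C: √((0.171·111.32)² + (-0.266·79.51)²) = √(362.35864 + 447.30812) = 28.455 km
D: √((-0.126·111.32)² + (-0.092·79.51)²) = √(196.73765 + 53.50805) = 15.819 km
E: √((-0.181·111.32)² + (-0.186·79.51)²) = √(405.97898 + 218.71038) = 24.994 km
F: √((-0.033·111.32)² + (-0.231·79.51)²) = √(13.49504 + 337.33971) = 18.731 km
G: √((-0.054·111.32)² + (0.202·79.51)²) = √(36.13549 + 257.95636) = 17.149 km
H: √((-0.116·111.32)² + (-0.222·79.51)²) = √(166.74867 + 311.56557) = 21.870 km
I: √((0.117·111.32)² + (0.071·79.51)²) = √(169.63604 + 31.86840) = 14.195 km
J: √((0.242·111.32)² + (-0.063·79.51)²) = √(725.73343 + 25.09138) = 27.401 km
K: √((-0.291·111.32)² + (0.089·79.51)²) = √(1049.37901 + 50.07530) = 33.158 km
L: √((-0.017·111.32)² + (-0.218·79.51)²) = √(3.58133 + 300.43913) = 17.436 km
M: √((-0.221·111.32)² + (-0.145·79.51)²) = √(605.24463 + 132.91669) = 27.169 km
N: √((-0.023·111.32)² + (-0.160·79.51)²) = √(6.55544 + 161.83911) = 12.977 km
O: √((0.114·111.32)² + (0.095·79.51)²) = √(161.04828 + 57.05461) = 14.768 km
Sorted: B (7.565 km) < N (12.977 km) < I (14.195 km) < O (14.768 km) < D (15.819 km) < …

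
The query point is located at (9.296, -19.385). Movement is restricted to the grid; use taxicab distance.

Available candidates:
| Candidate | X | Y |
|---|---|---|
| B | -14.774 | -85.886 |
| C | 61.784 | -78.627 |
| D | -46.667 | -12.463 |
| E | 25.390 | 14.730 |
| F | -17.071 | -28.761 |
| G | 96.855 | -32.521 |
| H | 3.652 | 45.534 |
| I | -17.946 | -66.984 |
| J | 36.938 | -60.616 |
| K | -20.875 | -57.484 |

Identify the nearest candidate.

F

Distances from (9.296, -19.385):
B: 90.571
C: 111.730
D: 62.885
E: 50.209
F: 35.743
G: 100.695
H: 70.563
I: 74.841
J: 68.873
K: 68.270
Minimum: F at 35.743.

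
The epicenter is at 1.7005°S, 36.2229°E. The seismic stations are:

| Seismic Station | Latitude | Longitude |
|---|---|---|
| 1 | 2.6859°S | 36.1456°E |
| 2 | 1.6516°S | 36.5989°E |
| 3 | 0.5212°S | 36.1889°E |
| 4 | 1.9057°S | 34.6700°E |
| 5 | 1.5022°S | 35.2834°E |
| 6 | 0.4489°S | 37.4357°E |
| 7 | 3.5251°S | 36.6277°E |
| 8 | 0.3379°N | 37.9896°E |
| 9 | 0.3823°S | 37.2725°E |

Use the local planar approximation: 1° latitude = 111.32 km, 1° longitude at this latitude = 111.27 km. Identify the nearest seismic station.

Distances from 1.7005°S, 36.2229°E:
1: √((-0.9854·111.32)² + (-0.0773·111.27)²) = √(12032.933351 + 73.980143) = 110.0314 km
2: √((0.0489·111.32)² + (0.3760·111.27)²) = √(29.632215 + 1750.378080) = 42.1902 km
3: √((1.1793·111.32)² + (-0.0340·111.27)²) = √(17234.353331 + 14.312451) = 131.3342 km
4: √((-0.2052·111.32)² + (-1.5529·111.27)²) = √(521.796436 + 29856.792923) = 174.2945 km
5: √((0.1983·111.32)² + (-0.9395·111.27)²) = √(487.294852 + 10928.227942) = 106.8434 km
6: √((1.2516·111.32)² + (1.2128·111.27)²) = √(19412.322793 + 18211.031797) = 193.9674 km
7: √((-1.8246·111.32)² + (0.4048·111.27)²) = √(41255.488736 + 2028.790412) = 208.0487 km
8: √((2.0384·111.32)² + (1.7667·111.27)²) = √(51490.275630 + 38643.975151) = 300.2237 km
9: √((1.3182·111.32)² + (1.0496·111.27)²) = √(21533.221608 + 13639.668652) = 187.5444 km
Minimum: 2 at 42.1902 km.

2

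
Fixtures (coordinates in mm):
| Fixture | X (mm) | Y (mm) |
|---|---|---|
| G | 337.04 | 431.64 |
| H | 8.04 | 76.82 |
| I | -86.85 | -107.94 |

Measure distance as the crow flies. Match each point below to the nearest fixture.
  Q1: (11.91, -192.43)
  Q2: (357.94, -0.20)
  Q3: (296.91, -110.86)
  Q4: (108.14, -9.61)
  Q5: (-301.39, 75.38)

Q1 at (11.91, -192.43):
  G: √((325.13)² + (624.07)²) = √(105709.5169 + 389463.3649) = 703.69 mm
  H: √((-3.87)² + (269.25)²) = √(14.9769 + 72495.5625) = 269.28 mm
  I: √((-98.76)² + (84.49)²) = √(9753.5376 + 7138.5601) = 129.97 mm
  → nearest: I (129.97 mm)
Q2 at (357.94, -0.20):
  G: √((-20.90)² + (431.84)²) = √(436.8100 + 186485.7856) = 432.35 mm
  H: √((-349.90)² + (77.02)²) = √(122430.0100 + 5932.0804) = 358.28 mm
  I: √((-444.79)² + (-107.74)²) = √(197838.1441 + 11607.9076) = 457.65 mm
  → nearest: H (358.28 mm)
Q3 at (296.91, -110.86):
  G: √((40.13)² + (542.50)²) = √(1610.4169 + 294306.2500) = 543.98 mm
  H: √((-288.87)² + (187.68)²) = √(83445.8769 + 35223.7824) = 344.48 mm
  I: √((-383.76)² + (2.92)²) = √(147271.7376 + 8.5264) = 383.77 mm
  → nearest: H (344.48 mm)
Q4 at (108.14, -9.61):
  G: √((228.90)² + (441.25)²) = √(52395.2100 + 194701.5625) = 497.09 mm
  H: √((-100.10)² + (86.43)²) = √(10020.0100 + 7470.1449) = 132.25 mm
  I: √((-194.99)² + (-98.33)²) = √(38021.1001 + 9668.7889) = 218.38 mm
  → nearest: H (132.25 mm)
Q5 at (-301.39, 75.38):
  G: √((638.43)² + (356.26)²) = √(407592.8649 + 126921.1876) = 731.10 mm
  H: √((309.43)² + (1.44)²) = √(95746.9249 + 2.0736) = 309.43 mm
  I: √((214.54)² + (-183.32)²) = √(46027.4116 + 33606.2224) = 282.19 mm
  → nearest: I (282.19 mm)

Q1→I; Q2→H; Q3→H; Q4→H; Q5→I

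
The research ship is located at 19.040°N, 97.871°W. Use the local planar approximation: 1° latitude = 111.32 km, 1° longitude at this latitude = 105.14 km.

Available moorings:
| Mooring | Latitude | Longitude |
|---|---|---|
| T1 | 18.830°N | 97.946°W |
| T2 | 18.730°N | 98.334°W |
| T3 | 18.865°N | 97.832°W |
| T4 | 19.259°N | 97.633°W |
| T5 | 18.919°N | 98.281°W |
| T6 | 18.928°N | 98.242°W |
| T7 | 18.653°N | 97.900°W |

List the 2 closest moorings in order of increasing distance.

T3, T1

Distances from 19.040°N, 97.871°W:
T1: √((-0.210·111.32)² + (-0.075·105.14)²) = √(546.49348 + 62.18111) = 24.671 km
T2: √((-0.310·111.32)² + (-0.463·105.14)²) = √(1190.88488 + 2369.72488) = 59.671 km
T3: √((-0.175·111.32)² + (0.039·105.14)²) = √(379.50936 + 16.81377) = 19.908 km
T4: √((0.219·111.32)² + (0.238·105.14)²) = √(594.33954 + 626.16654) = 34.936 km
T5: √((-0.121·111.32)² + (-0.410·105.14)²) = √(181.43336 + 1858.24793) = 45.163 km
T6: √((-0.112·111.32)² + (-0.371·105.14)²) = √(155.44703 + 1521.54137) = 40.951 km
T7: √((-0.387·111.32)² + (-0.029·105.14)²) = √(1855.95878 + 9.29677) = 43.189 km
Sorted: T3 (19.908 km) < T1 (24.671 km) < T4 (34.936 km) < T6 (40.951 km) < …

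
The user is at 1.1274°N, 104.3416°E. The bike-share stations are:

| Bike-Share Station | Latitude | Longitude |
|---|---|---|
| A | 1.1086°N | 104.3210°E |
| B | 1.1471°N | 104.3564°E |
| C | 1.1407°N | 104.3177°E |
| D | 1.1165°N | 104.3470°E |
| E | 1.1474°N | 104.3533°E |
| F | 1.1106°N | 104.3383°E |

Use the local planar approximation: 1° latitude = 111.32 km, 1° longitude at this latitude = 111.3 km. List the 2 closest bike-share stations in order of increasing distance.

D, F

Distances from 1.1274°N, 104.3416°E:
A: √((-0.0188·111.32)² + (-0.0206·111.3)²) = √(4.379879 + 5.256840) = 3.1043 km
B: √((0.0197·111.32)² + (0.0148·111.3)²) = √(4.809267 + 2.713400) = 2.7427 km
C: √((0.0133·111.32)² + (-0.0239·111.3)²) = √(2.192046 + 7.075972) = 3.0443 km
D: √((-0.0109·111.32)² + (0.0054·111.3)²) = √(1.472310 + 0.361225) = 1.3541 km
E: √((0.0200·111.32)² + (0.0117·111.3)²) = √(4.956857 + 1.695751) = 2.5793 km
F: √((-0.0168·111.32)² + (-0.0033·111.3)²) = √(3.497558 + 0.134902) = 1.9059 km
Sorted: D (1.3541 km) < F (1.9059 km) < E (2.5793 km) < B (2.7427 km) < …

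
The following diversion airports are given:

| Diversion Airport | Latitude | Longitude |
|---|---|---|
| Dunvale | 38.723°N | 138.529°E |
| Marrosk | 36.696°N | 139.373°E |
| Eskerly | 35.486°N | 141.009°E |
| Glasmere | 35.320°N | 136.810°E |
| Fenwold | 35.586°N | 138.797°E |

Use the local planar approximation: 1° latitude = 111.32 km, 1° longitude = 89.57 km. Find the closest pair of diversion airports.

Marrosk and Fenwold

Pairwise distances:
Marrosk–Fenwold: 133.903 km
Glasmere–Fenwold: 180.422 km
Eskerly–Fenwold: 198.441 km
Marrosk–Eskerly: 199.038 km
Dunvale–Marrosk: 237.972 km
Marrosk–Glasmere: 275.979 km
Dunvale–Fenwold: 350.035 km
Eskerly–Glasmere: 376.558 km
Dunvale–Glasmere: 408.917 km
Dunvale–Eskerly: 423.309 km
Closest pair: Marrosk–Fenwold at 133.903 km.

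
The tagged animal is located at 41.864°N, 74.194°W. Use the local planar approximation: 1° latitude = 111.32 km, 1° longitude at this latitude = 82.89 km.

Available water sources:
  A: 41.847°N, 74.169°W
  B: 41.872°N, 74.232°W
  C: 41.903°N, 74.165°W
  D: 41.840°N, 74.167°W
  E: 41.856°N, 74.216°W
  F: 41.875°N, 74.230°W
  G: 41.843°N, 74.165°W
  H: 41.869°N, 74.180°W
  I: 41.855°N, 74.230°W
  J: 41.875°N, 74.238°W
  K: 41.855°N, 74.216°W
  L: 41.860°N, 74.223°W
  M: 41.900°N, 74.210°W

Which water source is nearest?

Distances from 41.864°N, 74.194°W:
A: √((-0.017·111.32)² + (0.025·82.89)²) = √(3.58133 + 4.29422) = 2.806 km
B: √((0.008·111.32)² + (-0.038·82.89)²) = √(0.79310 + 9.92137) = 3.273 km
C: √((0.039·111.32)² + (0.029·82.89)²) = √(18.84845 + 5.77830) = 4.963 km
D: √((-0.024·111.32)² + (0.027·82.89)²) = √(7.13787 + 5.00878) = 3.485 km
E: √((-0.008·111.32)² + (-0.022·82.89)²) = √(0.79310 + 3.32544) = 2.029 km
F: √((0.011·111.32)² + (-0.036·82.89)²) = √(1.49945 + 8.90449) = 3.226 km
G: √((-0.021·111.32)² + (0.029·82.89)²) = √(5.46493 + 5.77830) = 3.353 km
H: √((0.005·111.32)² + (0.014·82.89)²) = √(0.30980 + 1.34667) = 1.287 km
I: √((-0.009·111.32)² + (-0.036·82.89)²) = √(1.00376 + 8.90449) = 3.148 km
J: √((0.011·111.32)² + (-0.044·82.89)²) = √(1.49945 + 13.30178) = 3.847 km
K: √((-0.009·111.32)² + (-0.022·82.89)²) = √(1.00376 + 3.32544) = 2.081 km
L: √((-0.004·111.32)² + (-0.029·82.89)²) = √(0.19827 + 5.77830) = 2.445 km
M: √((0.036·111.32)² + (-0.016·82.89)²) = √(16.06022 + 1.75891) = 4.221 km
Minimum: H at 1.287 km.

H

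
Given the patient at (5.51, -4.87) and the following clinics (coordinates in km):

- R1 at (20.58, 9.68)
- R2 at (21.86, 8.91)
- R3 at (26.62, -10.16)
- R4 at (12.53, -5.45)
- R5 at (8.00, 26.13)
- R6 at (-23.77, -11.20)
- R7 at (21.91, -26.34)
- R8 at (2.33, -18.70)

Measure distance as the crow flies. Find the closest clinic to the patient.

Distances from (5.51, -4.87):
R1: √((15.07)² + (14.55)²) = √(227.1049 + 211.7025) = 20.95 km
R2: √((16.35)² + (13.78)²) = √(267.3225 + 189.8884) = 21.38 km
R3: √((21.11)² + (-5.29)²) = √(445.6321 + 27.9841) = 21.76 km
R4: √((7.02)² + (-0.58)²) = √(49.2804 + 0.3364) = 7.04 km
R5: √((2.49)² + (31.00)²) = √(6.2001 + 961.0000) = 31.10 km
R6: √((-29.28)² + (-6.33)²) = √(857.3184 + 40.0689) = 29.96 km
R7: √((16.40)² + (-21.47)²) = √(268.9600 + 460.9609) = 27.02 km
R8: √((-3.18)² + (-13.83)²) = √(10.1124 + 191.2689) = 14.19 km
Minimum: R4 at 7.04 km.

R4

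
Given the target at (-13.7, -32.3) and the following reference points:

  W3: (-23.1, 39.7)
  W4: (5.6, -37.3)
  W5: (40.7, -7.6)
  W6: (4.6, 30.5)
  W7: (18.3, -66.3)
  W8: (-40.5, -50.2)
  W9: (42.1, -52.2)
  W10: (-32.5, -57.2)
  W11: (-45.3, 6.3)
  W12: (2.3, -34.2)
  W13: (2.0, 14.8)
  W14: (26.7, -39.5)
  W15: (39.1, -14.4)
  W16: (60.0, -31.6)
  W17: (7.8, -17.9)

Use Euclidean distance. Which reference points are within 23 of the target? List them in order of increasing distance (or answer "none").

Distances from (-13.7, -32.3):
W3: 72.6
W4: 19.9
W5: 59.7
W6: 65.4
W7: 46.7
W8: 32.2
W9: 59.2
W10: 31.2
W11: 49.9
W12: 16.1
W13: 49.6
W14: 41.0
W15: 55.8
W16: 73.7
W17: 25.9
Threshold 23: W12 (16.1), W4 (19.9) are within range.

W12, W4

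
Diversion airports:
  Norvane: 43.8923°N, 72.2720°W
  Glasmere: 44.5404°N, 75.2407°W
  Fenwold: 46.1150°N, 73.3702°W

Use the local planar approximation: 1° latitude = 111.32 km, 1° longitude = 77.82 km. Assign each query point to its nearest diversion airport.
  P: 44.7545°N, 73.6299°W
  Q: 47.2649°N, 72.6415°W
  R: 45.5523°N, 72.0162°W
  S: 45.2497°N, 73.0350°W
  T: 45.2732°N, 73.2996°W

P at 44.7545°N, 73.6299°W:
  Norvane: 142.7540 km
  Glasmere: 127.5981 km
  Fenwold: 152.7933 km
  → nearest: Glasmere (127.5981 km)
Q at 47.2649°N, 72.6415°W:
  Norvane: 376.5374 km
  Glasmere: 364.5527 km
  Fenwold: 140.0053 km
  → nearest: Fenwold (140.0053 km)
R at 45.5523°N, 72.0162°W:
  Norvane: 185.8603 km
  Glasmere: 275.0545 km
  Fenwold: 122.5815 km
  → nearest: Fenwold (122.5815 km)
S at 45.2497°N, 73.0350°W:
  Norvane: 162.3531 km
  Glasmere: 188.9377 km
  Fenwold: 99.7947 km
  → nearest: Fenwold (99.7947 km)
T at 45.2732°N, 73.2996°W:
  Norvane: 173.2779 km
  Glasmere: 171.6758 km
  Fenwold: 93.8701 km
  → nearest: Fenwold (93.8701 km)

P→Glasmere; Q→Fenwold; R→Fenwold; S→Fenwold; T→Fenwold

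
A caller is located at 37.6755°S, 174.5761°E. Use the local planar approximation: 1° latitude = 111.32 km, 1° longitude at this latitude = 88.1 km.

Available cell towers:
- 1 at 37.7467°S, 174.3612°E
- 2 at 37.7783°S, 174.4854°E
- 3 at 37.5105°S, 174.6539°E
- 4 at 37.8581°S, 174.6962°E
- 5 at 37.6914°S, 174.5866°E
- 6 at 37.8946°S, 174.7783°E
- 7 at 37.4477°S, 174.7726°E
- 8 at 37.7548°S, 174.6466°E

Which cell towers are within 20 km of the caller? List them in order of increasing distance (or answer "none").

Distances from 37.6755°S, 174.5761°E:
1: √((-0.0712·111.32)² + (-0.2149·88.1)²) = √(62.821222 + 358.446751) = 20.5248 km
2: √((-0.1028·111.32)² + (-0.0907·88.1)²) = √(130.958178 + 63.850807) = 13.9574 km
3: √((0.1650·111.32)² + (0.0778·88.1)²) = √(337.376077 + 46.979783) = 19.6050 km
4: √((-0.1826·111.32)² + (0.1201·88.1)²) = √(413.188230 + 111.953540) = 22.9160 km
5: √((-0.0159·111.32)² + (0.0105·88.1)²) = √(3.132858 + 0.855718) = 1.9971 km
6: √((-0.2191·111.32)² + (0.2022·88.1)²) = √(594.882441 + 317.332183) = 30.2029 km
7: √((0.2278·111.32)² + (0.1965·88.1)²) = √(643.063463 + 299.693226) = 30.7043 km
8: √((-0.0793·111.32)² + (0.0705·88.1)²) = √(77.927864 + 38.577142) = 10.7937 km
Threshold 20 km: 5 (1.9971 km), 8 (10.7937 km), 2 (13.9574 km), 3 (19.6050 km) are within range.

5, 8, 2, 3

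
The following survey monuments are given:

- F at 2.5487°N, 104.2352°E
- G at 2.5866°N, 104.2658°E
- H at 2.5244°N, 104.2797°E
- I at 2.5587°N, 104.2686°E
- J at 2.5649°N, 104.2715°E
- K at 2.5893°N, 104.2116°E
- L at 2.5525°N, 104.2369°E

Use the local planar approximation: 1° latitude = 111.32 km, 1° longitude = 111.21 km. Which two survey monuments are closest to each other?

Pairwise distances:
F–G: 5.4204 km
F–H: 5.6399 km
F–I: 3.8776 km
F–J: 4.4214 km
F–K: 5.2264 km
F–L: 0.4633 km
G–H: 7.0946 km
G–I: 3.1214 km
G–J: 2.4974 km
G–K: 6.0351 km
G–L: 4.9739 km
H–I: 4.0129 km
H–J: 4.5998 km
H–K: 10.4667 km
H–L: 5.6957 km
I–J: 0.7618 km
I–K: 7.1963 km
I–L: 3.5923 km
J–K: 7.1940 km
J–L: 4.0880 km
K–L: 4.9697 km
Closest pair: F–L at 0.4633 km.

F and L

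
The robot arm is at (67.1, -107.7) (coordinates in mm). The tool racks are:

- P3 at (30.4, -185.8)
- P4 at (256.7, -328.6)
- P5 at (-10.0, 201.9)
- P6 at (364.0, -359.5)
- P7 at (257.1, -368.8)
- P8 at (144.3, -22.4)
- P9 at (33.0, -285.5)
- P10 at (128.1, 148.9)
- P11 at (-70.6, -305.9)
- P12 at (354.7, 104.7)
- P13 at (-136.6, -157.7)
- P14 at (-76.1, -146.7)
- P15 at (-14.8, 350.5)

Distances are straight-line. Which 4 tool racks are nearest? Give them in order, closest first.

P3, P8, P14, P9

Distances from (67.1, -107.7):
P3: 86.3 mm
P4: 291.1 mm
P5: 319.1 mm
P6: 389.3 mm
P7: 322.9 mm
P8: 115.0 mm
P9: 181.0 mm
P10: 263.8 mm
P11: 241.3 mm
P12: 357.5 mm
P13: 209.7 mm
P14: 148.4 mm
P15: 465.5 mm
Sorted: P3 (86.3 mm) < P8 (115.0 mm) < P14 (148.4 mm) < P9 (181.0 mm) < P13 (209.7 mm) < P11 (241.3 mm) < …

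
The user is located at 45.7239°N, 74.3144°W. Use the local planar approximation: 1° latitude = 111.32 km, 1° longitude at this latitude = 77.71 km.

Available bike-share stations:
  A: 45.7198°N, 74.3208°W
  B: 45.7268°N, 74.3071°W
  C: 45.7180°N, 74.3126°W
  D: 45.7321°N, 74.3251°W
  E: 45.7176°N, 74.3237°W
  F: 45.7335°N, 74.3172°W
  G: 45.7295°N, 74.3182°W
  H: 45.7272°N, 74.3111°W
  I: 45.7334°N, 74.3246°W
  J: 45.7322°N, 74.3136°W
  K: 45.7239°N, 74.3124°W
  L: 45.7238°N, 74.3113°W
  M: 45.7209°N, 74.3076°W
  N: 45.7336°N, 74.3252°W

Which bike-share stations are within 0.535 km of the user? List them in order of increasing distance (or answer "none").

Distances from 45.7239°N, 74.3144°W:
A: 0.6750 km
B: 0.6527 km
C: 0.6715 km
D: 1.2348 km
E: 1.0070 km
F: 1.0906 km
G: 0.6898 km
H: 0.4480 km
I: 1.3216 km
J: 0.9260 km
K: 0.1554 km
L: 0.2412 km
M: 0.6251 km
N: 1.3676 km
Threshold 0.535 km: K (0.1554 km), L (0.2412 km), H (0.4480 km) are within range.

K, L, H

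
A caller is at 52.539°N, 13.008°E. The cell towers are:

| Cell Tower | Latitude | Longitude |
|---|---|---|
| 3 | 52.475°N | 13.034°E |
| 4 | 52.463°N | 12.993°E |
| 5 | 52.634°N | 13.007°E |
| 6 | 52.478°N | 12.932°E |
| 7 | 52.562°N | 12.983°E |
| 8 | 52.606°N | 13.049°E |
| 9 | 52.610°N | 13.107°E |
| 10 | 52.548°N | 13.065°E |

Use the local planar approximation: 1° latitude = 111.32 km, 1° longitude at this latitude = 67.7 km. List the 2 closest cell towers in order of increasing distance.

7, 10

Distances from 52.539°N, 13.008°E:
3: √((-0.064·111.32)² + (0.026·67.7)²) = √(50.75822 + 3.09830) = 7.339 km
4: √((-0.076·111.32)² + (-0.015·67.7)²) = √(71.57701 + 1.03124) = 8.521 km
5: √((0.095·111.32)² + (-0.001·67.7)²) = √(111.83909 + 0.00458) = 10.576 km
6: √((-0.061·111.32)² + (-0.076·67.7)²) = √(46.11116 + 26.47308) = 8.520 km
7: √((0.023·111.32)² + (-0.025·67.7)²) = √(6.55544 + 2.86456) = 3.069 km
8: √((0.067·111.32)² + (0.041·67.7)²) = √(55.62833 + 7.70451) = 7.958 km
9: √((0.071·111.32)² + (0.099·67.7)²) = √(62.46879 + 44.92083) = 10.363 km
10: √((0.009·111.32)² + (0.057·67.7)²) = √(1.00376 + 14.89111) = 3.987 km
Sorted: 7 (3.069 km) < 10 (3.987 km) < 3 (7.339 km) < 8 (7.958 km) < …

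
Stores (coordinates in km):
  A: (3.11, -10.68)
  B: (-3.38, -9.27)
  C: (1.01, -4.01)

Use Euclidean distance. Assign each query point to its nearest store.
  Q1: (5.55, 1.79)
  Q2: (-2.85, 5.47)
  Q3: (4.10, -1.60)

Q1 at (5.55, 1.79):
  A: √((-2.44)² + (-12.47)²) = √(5.9536 + 155.5009) = 12.71 km
  B: √((-8.93)² + (-11.06)²) = √(79.7449 + 122.3236) = 14.22 km
  C: √((-4.54)² + (-5.80)²) = √(20.6116 + 33.6400) = 7.37 km
  → nearest: C (7.37 km)
Q2 at (-2.85, 5.47):
  A: √((5.96)² + (-16.15)²) = √(35.5216 + 260.8225) = 17.21 km
  B: √((-0.53)² + (-14.74)²) = √(0.2809 + 217.2676) = 14.75 km
  C: √((3.86)² + (-9.48)²) = √(14.8996 + 89.8704) = 10.24 km
  → nearest: C (10.24 km)
Q3 at (4.10, -1.60):
  A: √((-0.99)² + (-9.08)²) = √(0.9801 + 82.4464) = 9.13 km
  B: √((-7.48)² + (-7.67)²) = √(55.9504 + 58.8289) = 10.71 km
  C: √((-3.09)² + (-2.41)²) = √(9.5481 + 5.8081) = 3.92 km
  → nearest: C (3.92 km)

Q1→C; Q2→C; Q3→C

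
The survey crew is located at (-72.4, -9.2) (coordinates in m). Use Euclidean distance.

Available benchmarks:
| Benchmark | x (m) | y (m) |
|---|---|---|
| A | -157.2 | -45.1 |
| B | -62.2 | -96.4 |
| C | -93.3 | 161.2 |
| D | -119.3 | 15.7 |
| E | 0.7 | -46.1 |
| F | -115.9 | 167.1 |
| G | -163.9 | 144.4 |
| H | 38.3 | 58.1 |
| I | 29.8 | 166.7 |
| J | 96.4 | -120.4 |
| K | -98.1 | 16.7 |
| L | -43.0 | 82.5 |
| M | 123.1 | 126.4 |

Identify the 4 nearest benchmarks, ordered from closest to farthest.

K, D, E, B

Distances from (-72.4, -9.2):
A: √((-84.8)² + (-35.9)²) = √(7191.040 + 1288.810) = 92.1 m
B: √((10.2)² + (-87.2)²) = √(104.040 + 7603.840) = 87.8 m
C: √((-20.9)² + (170.4)²) = √(436.810 + 29036.160) = 171.7 m
D: √((-46.9)² + (24.9)²) = √(2199.610 + 620.010) = 53.1 m
E: √((73.1)² + (-36.9)²) = √(5343.610 + 1361.610) = 81.9 m
F: √((-43.5)² + (176.3)²) = √(1892.250 + 31081.690) = 181.6 m
G: √((-91.5)² + (153.6)²) = √(8372.250 + 23592.960) = 178.8 m
H: √((110.7)² + (67.3)²) = √(12254.490 + 4529.290) = 129.6 m
I: √((102.2)² + (175.9)²) = √(10444.840 + 30940.810) = 203.4 m
J: √((168.8)² + (-111.2)²) = √(28493.440 + 12365.440) = 202.1 m
K: √((-25.7)² + (25.9)²) = √(660.490 + 670.810) = 36.5 m
L: √((29.4)² + (91.7)²) = √(864.360 + 8408.890) = 96.3 m
M: √((195.5)² + (135.6)²) = √(38220.250 + 18387.360) = 237.9 m
Sorted: K (36.5 m) < D (53.1 m) < E (81.9 m) < B (87.8 m) < A (92.1 m) < L (96.3 m) < …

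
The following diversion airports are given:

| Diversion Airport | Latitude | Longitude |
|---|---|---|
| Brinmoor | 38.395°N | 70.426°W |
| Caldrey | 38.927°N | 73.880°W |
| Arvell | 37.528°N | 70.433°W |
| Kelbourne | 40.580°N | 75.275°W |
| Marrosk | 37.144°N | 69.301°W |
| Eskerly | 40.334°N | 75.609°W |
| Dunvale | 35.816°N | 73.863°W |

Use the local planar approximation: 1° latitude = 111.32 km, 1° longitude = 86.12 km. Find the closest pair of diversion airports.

Kelbourne and Eskerly

Pairwise distances:
Brinmoor–Caldrey: √((0.532·111.32)² + (-3.454·86.12)²) = √(3507.27371 + 88481.54732) = 303.297 km
Brinmoor–Arvell: √((-0.867·111.32)² + (-0.007·86.12)²) = √(9315.03713 + 0.36342) = 96.516 km
Brinmoor–Kelbourne: √((2.185·111.32)² + (-4.849·86.12)²) = √(59162.87605 + 174386.31899) = 483.269 km
Brinmoor–Marrosk: √((-1.251·111.32)² + (1.125·86.12)²) = √(19393.71525 + 9386.70323) = 169.648 km
Brinmoor–Eskerly: √((1.939·111.32)² + (-5.183·86.12)²) = √(46590.99802 + 199237.21389) = 495.811 km
Brinmoor–Dunvale: √((-2.579·111.32)² + (-3.437·86.12)²) = √(82423.12561 + 87612.70851) = 412.354 km
Caldrey–Arvell: √((-1.399·111.32)² + (3.447·86.12)²) = √(24253.91350 + 88123.27100) = 335.227 km
Caldrey–Kelbourne: √((1.653·111.32)² + (-1.395·86.12)²) = √(33860.40142 + 14432.99488) = 219.758 km
Caldrey–Marrosk: √((-1.783·111.32)² + (4.579·86.12)²) = √(39395.72359 + 155506.78022) = 441.478 km
Caldrey–Eskerly: √((1.407·111.32)² + (-1.729·86.12)²) = √(24532.09231 + 22171.65075) = 216.110 km
Caldrey–Dunvale: √((-3.111·111.32)² + (0.017·86.12)²) = √(119935.13202 + 2.14341) = 346.320 km
Arvell–Kelbourne: √((3.052·111.32)² + (-4.842·86.12)²) = √(115429.13838 + 173883.19541) = 537.878 km
Arvell–Marrosk: √((-0.384·111.32)² + (1.132·86.12)²) = √(1827.29575 + 9503.87895) = 106.448 km
Arvell–Eskerly: √((2.806·111.32)² + (-5.176·86.12)²) = √(97571.21852 + 198699.41003) = 544.307 km
Arvell–Dunvale: √((-1.712·111.32)² + (-3.430·86.12)²) = √(36320.67541 + 87256.19735) = 351.535 km
Kelbourne–Marrosk: √((-3.436·111.32)² + (5.974·86.12)²) = √(146302.82282 + 264690.57589) = 641.088 km
Kelbourne–Eskerly: √((-0.246·111.32)² + (-0.334·86.12)²) = √(749.92289 + 827.37230) = 39.715 km
Kelbourne–Dunvale: √((-4.764·111.32)² + (1.412·86.12)²) = √(281248.29670 + 14786.91021) = 544.091 km
Marrosk–Eskerly: √((3.190·111.32)² + (-6.308·86.12)²) = √(126103.68028 + 295115.08657) = 649.014 km
Marrosk–Dunvale: √((-1.328·111.32)² + (-4.562·86.12)²) = √(21854.58406 + 154354.25437) = 419.772 km
Eskerly–Dunvale: √((-4.518·111.32)² + (1.746·86.12)²) = √(252952.42572 + 22609.78960) = 524.940 km
Closest pair: Kelbourne–Eskerly at 39.715 km.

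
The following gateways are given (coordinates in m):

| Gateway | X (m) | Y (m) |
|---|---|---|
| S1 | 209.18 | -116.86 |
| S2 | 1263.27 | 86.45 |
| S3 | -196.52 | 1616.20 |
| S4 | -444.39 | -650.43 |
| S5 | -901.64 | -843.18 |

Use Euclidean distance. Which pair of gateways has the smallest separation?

Pairwise distances:
S1–S2: √((1054.09)² + (203.31)²) = √(1111105.7281 + 41334.9561) = 1073.52 m
S1–S3: √((-405.70)² + (1733.06)²) = √(164592.4900 + 3003496.9636) = 1779.91 m
S1–S4: √((-653.57)² + (-533.57)²) = √(427153.7449 + 284696.9449) = 843.71 m
S1–S5: √((-1110.82)² + (-726.32)²) = √(1233921.0724 + 527540.7424) = 1327.20 m
S2–S3: √((-1459.79)² + (1529.75)²) = √(2130986.8441 + 2340135.0625) = 2114.50 m
S2–S4: √((-1707.66)² + (-736.88)²) = √(2916102.6756 + 542992.1344) = 1859.86 m
S2–S5: √((-2164.91)² + (-929.63)²) = √(4686835.3081 + 864211.9369) = 2356.07 m
S3–S4: √((-247.87)² + (-2266.63)²) = √(61439.5369 + 5137611.5569) = 2280.14 m
S3–S5: √((-705.12)² + (-2459.38)²) = √(497194.2144 + 6048549.9844) = 2558.47 m
S4–S5: √((-457.25)² + (-192.75)²) = √(209077.5625 + 37152.5625) = 496.22 m
Closest pair: S4–S5 at 496.22 m.

S4 and S5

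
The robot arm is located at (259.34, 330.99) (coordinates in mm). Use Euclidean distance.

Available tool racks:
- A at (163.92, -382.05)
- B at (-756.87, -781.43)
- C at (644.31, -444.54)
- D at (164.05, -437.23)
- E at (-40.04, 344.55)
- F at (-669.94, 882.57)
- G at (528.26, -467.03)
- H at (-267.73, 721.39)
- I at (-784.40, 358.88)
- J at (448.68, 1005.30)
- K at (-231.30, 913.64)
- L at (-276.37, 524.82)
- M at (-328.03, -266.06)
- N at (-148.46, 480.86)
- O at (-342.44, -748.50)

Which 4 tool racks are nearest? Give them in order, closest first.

Distances from (259.34, 330.99):
A: 719.40 mm
B: 1506.71 mm
C: 865.82 mm
D: 774.11 mm
E: 299.69 mm
F: 1080.65 mm
G: 842.11 mm
H: 655.91 mm
I: 1044.11 mm
J: 700.39 mm
K: 761.71 mm
L: 569.70 mm
M: 837.54 mm
N: 434.47 mm
O: 1235.90 mm
Sorted: E (299.69 mm) < N (434.47 mm) < L (569.70 mm) < H (655.91 mm) < J (700.39 mm) < A (719.40 mm) < …

E, N, L, H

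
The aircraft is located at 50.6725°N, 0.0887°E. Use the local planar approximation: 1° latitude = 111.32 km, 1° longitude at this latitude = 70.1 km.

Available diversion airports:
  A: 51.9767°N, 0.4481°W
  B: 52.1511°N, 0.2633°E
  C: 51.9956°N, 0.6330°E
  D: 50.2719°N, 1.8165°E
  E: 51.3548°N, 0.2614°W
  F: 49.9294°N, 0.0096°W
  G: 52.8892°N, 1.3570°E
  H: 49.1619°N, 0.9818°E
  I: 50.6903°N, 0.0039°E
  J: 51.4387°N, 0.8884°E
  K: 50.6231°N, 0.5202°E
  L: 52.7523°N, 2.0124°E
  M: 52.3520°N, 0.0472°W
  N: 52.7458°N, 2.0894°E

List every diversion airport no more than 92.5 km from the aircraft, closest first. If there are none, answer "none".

I, K, E, F

Distances from 50.6725°N, 0.0887°E:
A: √((1.3042·111.32)² + (-0.5368·70.1)²) = √(21078.261448 + 1415.992817) = 149.9808 km
B: √((1.4786·111.32)² + (0.1746·70.1)²) = √(27092.419963 + 149.804381) = 165.0522 km
C: √((1.3231·111.32)² + (0.5443·70.1)²) = √(21693.605300 + 1455.836838) = 152.1494 km
D: √((-0.4006·111.32)² + (1.7278·70.1)²) = √(1988.695474 + 14669.758869) = 129.0676 km
E: √((0.6823·111.32)² + (-0.3501·70.1)²) = √(5768.954822 + 602.310255) = 79.8202 km
F: √((-0.7431·111.32)² + (-0.0983·70.1)²) = √(6842.911416 + 47.483538) = 83.0084 km
G: √((2.2167·111.32)² + (1.2683·70.1)²) = √(60891.999884 + 7904.602235) = 262.2911 km
H: √((-1.5106·111.32)² + (0.8931·70.1)²) = √(28277.782909 + 3919.550052) = 179.4362 km
I: √((0.0178·111.32)² + (-0.0848·70.1)²) = √(3.926326 + 35.336842) = 6.2660 km
J: √((0.7662·111.32)² + (0.7997·70.1)²) = √(7274.961354 + 3142.608117) = 102.0665 km
K: √((-0.0494·111.32)² + (0.4315·70.1)²) = √(30.241289 + 914.950578) = 30.7440 km
L: √((2.0798·111.32)² + (1.9237·70.1)²) = √(53603.055113 + 18184.891991) = 267.9327 km
M: √((1.6795·111.32)² + (-0.1359·70.1)²) = √(34954.767009 + 90.755917) = 187.2045 km
N: √((2.0733·111.32)² + (2.0007·70.1)²) = √(53268.527370 + 19669.801636) = 270.0710 km
Threshold 92.5 km: I (6.2660 km), K (30.7440 km), E (79.8202 km), F (83.0084 km) are within range.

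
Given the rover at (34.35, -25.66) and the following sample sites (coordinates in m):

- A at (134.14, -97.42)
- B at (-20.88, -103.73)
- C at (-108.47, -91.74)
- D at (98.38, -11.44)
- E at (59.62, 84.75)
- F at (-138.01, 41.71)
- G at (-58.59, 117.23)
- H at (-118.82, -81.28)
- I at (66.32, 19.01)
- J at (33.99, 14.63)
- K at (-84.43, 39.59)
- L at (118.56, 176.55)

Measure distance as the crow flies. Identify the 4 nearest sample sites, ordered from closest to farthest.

J, I, D, B

Distances from (34.35, -25.66):
A: 122.91 m
B: 95.63 m
C: 157.37 m
D: 65.59 m
E: 113.26 m
F: 185.06 m
G: 170.46 m
H: 162.96 m
I: 54.93 m
J: 40.29 m
K: 135.52 m
L: 219.04 m
Sorted: J (40.29 m) < I (54.93 m) < D (65.59 m) < B (95.63 m) < E (113.26 m) < A (122.91 m) < …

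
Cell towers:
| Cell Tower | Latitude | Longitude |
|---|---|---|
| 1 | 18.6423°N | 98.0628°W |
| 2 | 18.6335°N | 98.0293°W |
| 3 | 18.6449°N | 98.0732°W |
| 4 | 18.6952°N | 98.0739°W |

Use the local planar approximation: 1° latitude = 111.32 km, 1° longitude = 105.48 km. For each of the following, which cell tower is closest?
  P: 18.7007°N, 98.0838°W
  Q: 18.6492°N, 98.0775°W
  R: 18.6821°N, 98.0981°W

P→4; Q→3; R→4

P at 18.7007°N, 98.0838°W:
  1: 6.8681 km
  2: 9.4344 km
  3: 6.3115 km
  4: 1.2105 km
  → nearest: 4 (1.2105 km)
Q at 18.6492°N, 98.0775°W:
  1: 1.7304 km
  2: 5.3761 km
  3: 0.6594 km
  4: 5.1348 km
  → nearest: 3 (0.6594 km)
R at 18.6821°N, 98.0981°W:
  1: 5.7874 km
  2: 9.0517 km
  3: 4.9038 km
  4: 2.9398 km
  → nearest: 4 (2.9398 km)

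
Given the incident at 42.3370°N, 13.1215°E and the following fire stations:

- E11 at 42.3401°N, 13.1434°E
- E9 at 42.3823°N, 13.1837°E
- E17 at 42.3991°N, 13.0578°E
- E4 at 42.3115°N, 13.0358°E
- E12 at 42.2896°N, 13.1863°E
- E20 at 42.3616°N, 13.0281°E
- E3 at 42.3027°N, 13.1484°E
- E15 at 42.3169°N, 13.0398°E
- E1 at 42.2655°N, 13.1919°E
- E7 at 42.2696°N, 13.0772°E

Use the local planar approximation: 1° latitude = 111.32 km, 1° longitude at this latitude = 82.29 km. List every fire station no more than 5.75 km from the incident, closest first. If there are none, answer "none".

E11, E3

Distances from 42.3370°N, 13.1215°E:
E11: 1.8349 km
E9: 7.1853 km
E17: 8.6756 km
E4: 7.6021 km
E12: 7.5018 km
E20: 8.1592 km
E3: 4.4135 km
E15: 7.0857 km
E1: 9.8444 km
E7: 8.3417 km
Threshold 5.75 km: E11 (1.8349 km), E3 (4.4135 km) are within range.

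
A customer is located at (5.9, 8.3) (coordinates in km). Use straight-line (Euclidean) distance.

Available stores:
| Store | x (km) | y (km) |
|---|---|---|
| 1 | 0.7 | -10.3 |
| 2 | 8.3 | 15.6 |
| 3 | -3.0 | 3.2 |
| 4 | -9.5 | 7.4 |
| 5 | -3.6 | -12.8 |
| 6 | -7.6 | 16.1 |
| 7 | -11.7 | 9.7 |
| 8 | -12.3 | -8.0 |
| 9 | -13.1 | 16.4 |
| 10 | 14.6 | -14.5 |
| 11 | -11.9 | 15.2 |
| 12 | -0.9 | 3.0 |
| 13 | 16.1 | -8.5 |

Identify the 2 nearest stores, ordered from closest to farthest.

2, 12

Distances from (5.9, 8.3):
1: √((-5.2)² + (-18.6)²) = √(27.0400 + 345.9600) = 19.31 km
2: √((2.4)² + (7.3)²) = √(5.7600 + 53.2900) = 7.68 km
3: √((-8.9)² + (-5.1)²) = √(79.2100 + 26.0100) = 10.26 km
4: √((-15.4)² + (-0.9)²) = √(237.1600 + 0.8100) = 15.43 km
5: √((-9.5)² + (-21.1)²) = √(90.2500 + 445.2100) = 23.14 km
6: √((-13.5)² + (7.8)²) = √(182.2500 + 60.8400) = 15.59 km
7: √((-17.6)² + (1.4)²) = √(309.7600 + 1.9600) = 17.66 km
8: √((-18.2)² + (-16.3)²) = √(331.2400 + 265.6900) = 24.43 km
9: √((-19.0)² + (8.1)²) = √(361.0000 + 65.6100) = 20.65 km
10: √((8.7)² + (-22.8)²) = √(75.6900 + 519.8400) = 24.40 km
11: √((-17.8)² + (6.9)²) = √(316.8400 + 47.6100) = 19.09 km
12: √((-6.8)² + (-5.3)²) = √(46.2400 + 28.0900) = 8.62 km
13: √((10.2)² + (-16.8)²) = √(104.0400 + 282.2400) = 19.65 km
Sorted: 2 (7.68 km) < 12 (8.62 km) < 3 (10.26 km) < 4 (15.43 km) < …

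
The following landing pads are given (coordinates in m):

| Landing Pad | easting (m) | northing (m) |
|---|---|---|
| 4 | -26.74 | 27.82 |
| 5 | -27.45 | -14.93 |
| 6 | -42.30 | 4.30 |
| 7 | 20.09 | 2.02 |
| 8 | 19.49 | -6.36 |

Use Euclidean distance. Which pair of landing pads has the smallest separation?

7 and 8

Pairwise distances:
4–5: √((-0.71)² + (-42.75)²) = √(0.5041 + 1827.5625) = 42.76 m
4–6: √((-15.56)² + (-23.52)²) = √(242.1136 + 553.1904) = 28.20 m
4–7: √((46.83)² + (-25.80)²) = √(2193.0489 + 665.6400) = 53.47 m
4–8: √((46.23)² + (-34.18)²) = √(2137.2129 + 1168.2724) = 57.49 m
5–6: √((-14.85)² + (19.23)²) = √(220.5225 + 369.7929) = 24.30 m
5–7: √((47.54)² + (16.95)²) = √(2260.0516 + 287.3025) = 50.47 m
5–8: √((46.94)² + (8.57)²) = √(2203.3636 + 73.4449) = 47.72 m
6–7: √((62.39)² + (-2.28)²) = √(3892.5121 + 5.1984) = 62.43 m
6–8: √((61.79)² + (-10.66)²) = √(3818.0041 + 113.6356) = 62.70 m
7–8: √((-0.60)² + (-8.38)²) = √(0.3600 + 70.2244) = 8.40 m
Closest pair: 7–8 at 8.40 m.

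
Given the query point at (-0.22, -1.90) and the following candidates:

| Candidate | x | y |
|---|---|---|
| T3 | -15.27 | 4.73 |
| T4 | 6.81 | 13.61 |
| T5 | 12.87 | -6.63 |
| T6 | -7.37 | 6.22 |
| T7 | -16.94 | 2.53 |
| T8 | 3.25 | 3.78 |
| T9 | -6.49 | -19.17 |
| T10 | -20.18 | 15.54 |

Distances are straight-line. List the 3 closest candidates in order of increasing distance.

Distances from (-0.22, -1.90):
T3: √((-15.05)² + (6.63)²) = √(226.5025 + 43.9569) = 16.45
T4: √((7.03)² + (15.51)²) = √(49.4209 + 240.5601) = 17.03
T5: √((13.09)² + (-4.73)²) = √(171.3481 + 22.3729) = 13.92
T6: √((-7.15)² + (8.12)²) = √(51.1225 + 65.9344) = 10.82
T7: √((-16.72)² + (4.43)²) = √(279.5584 + 19.6249) = 17.30
T8: √((3.47)² + (5.68)²) = √(12.0409 + 32.2624) = 6.66
T9: √((-6.27)² + (-17.27)²) = √(39.3129 + 298.2529) = 18.37
T10: √((-19.96)² + (17.44)²) = √(398.4016 + 304.1536) = 26.51
Sorted: T8 (6.66) < T6 (10.82) < T5 (13.92) < T3 (16.45) < T4 (17.03) < …

T8, T6, T5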